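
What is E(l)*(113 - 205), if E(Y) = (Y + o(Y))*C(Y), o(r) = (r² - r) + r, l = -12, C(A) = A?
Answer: 145728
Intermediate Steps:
o(r) = r²
E(Y) = Y*(Y + Y²) (E(Y) = (Y + Y²)*Y = Y*(Y + Y²))
E(l)*(113 - 205) = ((-12)²*(1 - 12))*(113 - 205) = (144*(-11))*(-92) = -1584*(-92) = 145728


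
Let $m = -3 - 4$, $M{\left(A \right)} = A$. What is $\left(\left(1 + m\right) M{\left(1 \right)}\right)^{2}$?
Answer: $36$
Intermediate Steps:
$m = -7$
$\left(\left(1 + m\right) M{\left(1 \right)}\right)^{2} = \left(\left(1 - 7\right) 1\right)^{2} = \left(\left(-6\right) 1\right)^{2} = \left(-6\right)^{2} = 36$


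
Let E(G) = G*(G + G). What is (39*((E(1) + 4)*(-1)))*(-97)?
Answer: 22698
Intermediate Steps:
E(G) = 2*G**2 (E(G) = G*(2*G) = 2*G**2)
(39*((E(1) + 4)*(-1)))*(-97) = (39*((2*1**2 + 4)*(-1)))*(-97) = (39*((2*1 + 4)*(-1)))*(-97) = (39*((2 + 4)*(-1)))*(-97) = (39*(6*(-1)))*(-97) = (39*(-6))*(-97) = -234*(-97) = 22698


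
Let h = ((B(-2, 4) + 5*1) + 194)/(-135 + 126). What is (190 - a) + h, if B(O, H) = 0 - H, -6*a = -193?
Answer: 817/6 ≈ 136.17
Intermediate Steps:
a = 193/6 (a = -1/6*(-193) = 193/6 ≈ 32.167)
B(O, H) = -H
h = -65/3 (h = ((-1*4 + 5*1) + 194)/(-135 + 126) = ((-4 + 5) + 194)/(-9) = (1 + 194)*(-1/9) = 195*(-1/9) = -65/3 ≈ -21.667)
(190 - a) + h = (190 - 1*193/6) - 65/3 = (190 - 193/6) - 65/3 = 947/6 - 65/3 = 817/6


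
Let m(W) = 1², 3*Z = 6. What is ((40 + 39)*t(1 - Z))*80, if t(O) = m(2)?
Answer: 6320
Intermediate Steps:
Z = 2 (Z = (⅓)*6 = 2)
m(W) = 1
t(O) = 1
((40 + 39)*t(1 - Z))*80 = ((40 + 39)*1)*80 = (79*1)*80 = 79*80 = 6320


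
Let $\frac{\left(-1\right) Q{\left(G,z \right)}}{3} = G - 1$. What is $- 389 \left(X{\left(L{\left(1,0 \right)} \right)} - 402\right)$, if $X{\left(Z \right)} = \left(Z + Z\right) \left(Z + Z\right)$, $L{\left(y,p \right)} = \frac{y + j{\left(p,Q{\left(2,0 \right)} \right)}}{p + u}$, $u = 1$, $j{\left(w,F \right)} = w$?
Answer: $154822$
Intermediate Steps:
$Q{\left(G,z \right)} = 3 - 3 G$ ($Q{\left(G,z \right)} = - 3 \left(G - 1\right) = - 3 \left(-1 + G\right) = 3 - 3 G$)
$L{\left(y,p \right)} = \frac{p + y}{1 + p}$ ($L{\left(y,p \right)} = \frac{y + p}{p + 1} = \frac{p + y}{1 + p}$)
$X{\left(Z \right)} = 4 Z^{2}$ ($X{\left(Z \right)} = 2 Z 2 Z = 4 Z^{2}$)
$- 389 \left(X{\left(L{\left(1,0 \right)} \right)} - 402\right) = - 389 \left(4 \left(\frac{0 + 1}{1 + 0}\right)^{2} - 402\right) = - 389 \left(4 \left(1^{-1} \cdot 1\right)^{2} - 402\right) = - 389 \left(4 \left(1 \cdot 1\right)^{2} - 402\right) = - 389 \left(4 \cdot 1^{2} - 402\right) = - 389 \left(4 \cdot 1 - 402\right) = - 389 \left(4 - 402\right) = \left(-389\right) \left(-398\right) = 154822$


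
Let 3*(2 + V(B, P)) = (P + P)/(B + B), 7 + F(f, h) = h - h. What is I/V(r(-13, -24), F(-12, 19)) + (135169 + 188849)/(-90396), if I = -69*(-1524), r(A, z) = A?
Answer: -20596921919/356562 ≈ -57765.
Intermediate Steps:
F(f, h) = -7 (F(f, h) = -7 + (h - h) = -7 + 0 = -7)
V(B, P) = -2 + P/(3*B) (V(B, P) = -2 + ((P + P)/(B + B))/3 = -2 + ((2*P)/((2*B)))/3 = -2 + ((2*P)*(1/(2*B)))/3 = -2 + (P/B)/3 = -2 + P/(3*B))
I = 105156
I/V(r(-13, -24), F(-12, 19)) + (135169 + 188849)/(-90396) = 105156/(-2 + (⅓)*(-7)/(-13)) + (135169 + 188849)/(-90396) = 105156/(-2 + (⅓)*(-7)*(-1/13)) + 324018*(-1/90396) = 105156/(-2 + 7/39) - 18001/5022 = 105156/(-71/39) - 18001/5022 = 105156*(-39/71) - 18001/5022 = -4101084/71 - 18001/5022 = -20596921919/356562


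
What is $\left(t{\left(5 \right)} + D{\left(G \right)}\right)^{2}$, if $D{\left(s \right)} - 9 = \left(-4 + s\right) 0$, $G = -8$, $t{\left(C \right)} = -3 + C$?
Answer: $121$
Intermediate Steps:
$D{\left(s \right)} = 9$ ($D{\left(s \right)} = 9 + \left(-4 + s\right) 0 = 9 + 0 = 9$)
$\left(t{\left(5 \right)} + D{\left(G \right)}\right)^{2} = \left(\left(-3 + 5\right) + 9\right)^{2} = \left(2 + 9\right)^{2} = 11^{2} = 121$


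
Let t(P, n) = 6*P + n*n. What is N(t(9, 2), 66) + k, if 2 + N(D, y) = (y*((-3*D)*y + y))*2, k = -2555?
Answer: -1509733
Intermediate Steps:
t(P, n) = n**2 + 6*P (t(P, n) = 6*P + n**2 = n**2 + 6*P)
N(D, y) = -2 + 2*y*(y - 3*D*y) (N(D, y) = -2 + (y*((-3*D)*y + y))*2 = -2 + (y*(-3*D*y + y))*2 = -2 + (y*(y - 3*D*y))*2 = -2 + 2*y*(y - 3*D*y))
N(t(9, 2), 66) + k = (-2 + 2*66**2 - 6*(2**2 + 6*9)*66**2) - 2555 = (-2 + 2*4356 - 6*(4 + 54)*4356) - 2555 = (-2 + 8712 - 6*58*4356) - 2555 = (-2 + 8712 - 1515888) - 2555 = -1507178 - 2555 = -1509733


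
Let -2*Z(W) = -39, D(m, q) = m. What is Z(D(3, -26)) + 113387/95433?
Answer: 3948661/190866 ≈ 20.688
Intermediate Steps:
Z(W) = 39/2 (Z(W) = -1/2*(-39) = 39/2)
Z(D(3, -26)) + 113387/95433 = 39/2 + 113387/95433 = 3948661/190866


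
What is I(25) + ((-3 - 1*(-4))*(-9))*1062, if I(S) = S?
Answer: -9533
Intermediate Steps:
I(25) + ((-3 - 1*(-4))*(-9))*1062 = 25 + ((-3 - 1*(-4))*(-9))*1062 = 25 + ((-3 + 4)*(-9))*1062 = 25 + (1*(-9))*1062 = 25 - 9*1062 = 25 - 9558 = -9533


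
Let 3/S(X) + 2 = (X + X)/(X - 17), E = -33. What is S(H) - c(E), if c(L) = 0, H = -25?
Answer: -63/17 ≈ -3.7059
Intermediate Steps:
S(X) = 3/(-2 + 2*X/(-17 + X)) (S(X) = 3/(-2 + (X + X)/(X - 17)) = 3/(-2 + (2*X)/(-17 + X)) = 3/(-2 + 2*X/(-17 + X)))
S(H) - c(E) = (-3/2 + (3/34)*(-25)) - 1*0 = (-3/2 - 75/34) + 0 = -63/17 + 0 = -63/17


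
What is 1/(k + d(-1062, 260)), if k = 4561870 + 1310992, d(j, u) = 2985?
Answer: 1/5875847 ≈ 1.7019e-7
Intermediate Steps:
k = 5872862
1/(k + d(-1062, 260)) = 1/(5872862 + 2985) = 1/5875847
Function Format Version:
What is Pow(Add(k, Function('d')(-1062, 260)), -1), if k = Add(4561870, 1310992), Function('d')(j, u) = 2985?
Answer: Rational(1, 5875847) ≈ 1.7019e-7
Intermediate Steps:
k = 5872862
Pow(Add(k, Function('d')(-1062, 260)), -1) = Pow(Add(5872862, 2985), -1) = Pow(5875847, -1) = Rational(1, 5875847)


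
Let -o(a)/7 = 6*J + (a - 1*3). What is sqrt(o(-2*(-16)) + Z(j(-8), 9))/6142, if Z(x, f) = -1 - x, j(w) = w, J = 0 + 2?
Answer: I*sqrt(70)/3071 ≈ 0.0027244*I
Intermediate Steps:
J = 2
o(a) = -63 - 7*a (o(a) = -7*(6*2 + (a - 1*3)) = -7*(12 + (a - 3)) = -7*(12 + (-3 + a)) = -7*(9 + a) = -63 - 7*a)
sqrt(o(-2*(-16)) + Z(j(-8), 9))/6142 = sqrt((-63 - (-14)*(-16)) + (-1 - 1*(-8)))/6142 = sqrt((-63 - 7*32) + (-1 + 8))*(1/6142) = sqrt((-63 - 224) + 7)*(1/6142) = sqrt(-287 + 7)*(1/6142) = sqrt(-280)*(1/6142) = (2*I*sqrt(70))*(1/6142) = I*sqrt(70)/3071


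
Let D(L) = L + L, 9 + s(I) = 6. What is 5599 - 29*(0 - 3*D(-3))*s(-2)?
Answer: 7165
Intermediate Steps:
s(I) = -3 (s(I) = -9 + 6 = -3)
D(L) = 2*L
5599 - 29*(0 - 3*D(-3))*s(-2) = 5599 - 29*(0 - 6*(-3))*(-3) = 5599 - 29*(0 - 3*(-6))*(-3) = 5599 - 29*(0 + 18)*(-3) = 5599 - 29*18*(-3) = 5599 - 522*(-3) = 5599 - 1*(-1566) = 5599 + 1566 = 7165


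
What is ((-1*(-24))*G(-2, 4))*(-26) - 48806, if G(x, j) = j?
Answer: -51302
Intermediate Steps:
((-1*(-24))*G(-2, 4))*(-26) - 48806 = (-1*(-24)*4)*(-26) - 48806 = (24*4)*(-26) - 48806 = 96*(-26) - 48806 = -2496 - 48806 = -51302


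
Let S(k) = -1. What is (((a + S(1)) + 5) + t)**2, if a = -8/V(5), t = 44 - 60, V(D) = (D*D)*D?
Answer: 2274064/15625 ≈ 145.54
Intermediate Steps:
V(D) = D**3 (V(D) = D**2*D = D**3)
t = -16
a = -8/125 (a = -8/(5**3) = -8/125 ≈ -0.064000)
(((a + S(1)) + 5) + t)**2 = (((-8/125 - 1) + 5) - 16)**2 = ((-133/125 + 5) - 16)**2 = (492/125 - 16)**2 = (-1508/125)**2 = 2274064/15625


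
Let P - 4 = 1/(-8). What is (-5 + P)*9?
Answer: -81/8 ≈ -10.125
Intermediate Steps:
P = 31/8 (P = 4 + 1/(-8) = 4 - ⅛ = 31/8 ≈ 3.8750)
(-5 + P)*9 = (-5 + 31/8)*9 = -9/8*9 = -81/8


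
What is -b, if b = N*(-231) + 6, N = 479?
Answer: 110643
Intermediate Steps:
b = -110643 (b = 479*(-231) + 6 = -110649 + 6 = -110643)
-b = -1*(-110643) = 110643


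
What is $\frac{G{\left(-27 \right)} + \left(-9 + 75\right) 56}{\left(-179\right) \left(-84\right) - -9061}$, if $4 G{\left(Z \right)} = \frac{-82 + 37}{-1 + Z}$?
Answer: $\frac{413997}{2698864} \approx 0.1534$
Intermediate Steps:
$G{\left(Z \right)} = - \frac{45}{4 \left(-1 + Z\right)}$ ($G{\left(Z \right)} = \frac{\left(-82 + 37\right) \frac{1}{-1 + Z}}{4} = \frac{\left(-45\right) \frac{1}{-1 + Z}}{4} = - \frac{45}{4 \left(-1 + Z\right)}$)
$\frac{G{\left(-27 \right)} + \left(-9 + 75\right) 56}{\left(-179\right) \left(-84\right) - -9061} = \frac{- \frac{45}{-4 + 4 \left(-27\right)} + \left(-9 + 75\right) 56}{\left(-179\right) \left(-84\right) - -9061} = \frac{- \frac{45}{-4 - 108} + 66 \cdot 56}{15036 + 9061} = \frac{- \frac{45}{-112} + 3696}{24097} = \left(\left(-45\right) \left(- \frac{1}{112}\right) + 3696\right) \frac{1}{24097} = \left(\frac{45}{112} + 3696\right) \frac{1}{24097} = \frac{413997}{112} \cdot \frac{1}{24097} = \frac{413997}{2698864}$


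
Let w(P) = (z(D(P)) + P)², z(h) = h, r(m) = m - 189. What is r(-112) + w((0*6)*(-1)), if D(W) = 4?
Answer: -285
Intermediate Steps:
r(m) = -189 + m
w(P) = (4 + P)²
r(-112) + w((0*6)*(-1)) = (-189 - 112) + (4 + (0*6)*(-1))² = -301 + (4 + 0*(-1))² = -301 + (4 + 0)² = -301 + 4² = -301 + 16 = -285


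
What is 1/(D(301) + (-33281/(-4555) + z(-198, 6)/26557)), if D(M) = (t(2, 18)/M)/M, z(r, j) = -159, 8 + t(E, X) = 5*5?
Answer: 10959743398135/80013545603767 ≈ 0.13697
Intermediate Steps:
t(E, X) = 17 (t(E, X) = -8 + 5*5 = -8 + 25 = 17)
D(M) = 17/M**2 (D(M) = (17/M)/M = 17/M**2)
1/(D(301) + (-33281/(-4555) + z(-198, 6)/26557)) = 1/(17/301**2 + (-33281/(-4555) - 159/26557)) = 1/(17*(1/90601) + (-33281*(-1/4555) - 159*1/26557)) = 1/(17/90601 + (33281/4555 - 159/26557)) = 1/(17/90601 + 883119272/120967135) = 1/(80013545603767/10959743398135) = 10959743398135/80013545603767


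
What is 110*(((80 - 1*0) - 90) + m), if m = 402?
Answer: 43120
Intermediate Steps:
110*(((80 - 1*0) - 90) + m) = 110*(((80 - 1*0) - 90) + 402) = 110*(((80 + 0) - 90) + 402) = 110*((80 - 90) + 402) = 110*(-10 + 402) = 110*392 = 43120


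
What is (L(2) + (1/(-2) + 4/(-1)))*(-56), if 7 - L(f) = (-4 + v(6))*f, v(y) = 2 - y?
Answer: -1036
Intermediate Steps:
L(f) = 7 + 8*f (L(f) = 7 - (-4 + (2 - 1*6))*f = 7 - (-4 + (2 - 6))*f = 7 - (-4 - 4)*f = 7 - (-8)*f = 7 + 8*f)
(L(2) + (1/(-2) + 4/(-1)))*(-56) = ((7 + 8*2) + (1/(-2) + 4/(-1)))*(-56) = ((7 + 16) + (1*(-1/2) + 4*(-1)))*(-56) = (23 + (-1/2 - 4))*(-56) = (23 - 9/2)*(-56) = (37/2)*(-56) = -1036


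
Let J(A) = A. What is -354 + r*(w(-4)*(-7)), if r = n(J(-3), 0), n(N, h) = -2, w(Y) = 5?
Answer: -284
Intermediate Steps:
r = -2
-354 + r*(w(-4)*(-7)) = -354 - 10*(-7) = -354 - 2*(-35) = -354 + 70 = -284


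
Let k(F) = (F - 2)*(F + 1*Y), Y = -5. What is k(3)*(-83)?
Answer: 166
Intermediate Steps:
k(F) = (-5 + F)*(-2 + F) (k(F) = (F - 2)*(F + 1*(-5)) = (-2 + F)*(F - 5) = (-2 + F)*(-5 + F) = (-5 + F)*(-2 + F))
k(3)*(-83) = (10 + 3² - 7*3)*(-83) = (10 + 9 - 21)*(-83) = -2*(-83) = 166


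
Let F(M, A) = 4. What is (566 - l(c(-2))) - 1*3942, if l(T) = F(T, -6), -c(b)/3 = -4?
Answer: -3380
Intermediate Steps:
c(b) = 12 (c(b) = -3*(-4) = 12)
l(T) = 4
(566 - l(c(-2))) - 1*3942 = (566 - 1*4) - 1*3942 = (566 - 4) - 3942 = 562 - 3942 = -3380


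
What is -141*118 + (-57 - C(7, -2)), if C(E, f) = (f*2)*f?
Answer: -16703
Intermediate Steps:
C(E, f) = 2*f**2 (C(E, f) = (2*f)*f = 2*f**2)
-141*118 + (-57 - C(7, -2)) = -141*118 + (-57 - 2*(-2)**2) = -16638 + (-57 - 2*4) = -16638 + (-57 - 1*8) = -16638 + (-57 - 8) = -16638 - 65 = -16703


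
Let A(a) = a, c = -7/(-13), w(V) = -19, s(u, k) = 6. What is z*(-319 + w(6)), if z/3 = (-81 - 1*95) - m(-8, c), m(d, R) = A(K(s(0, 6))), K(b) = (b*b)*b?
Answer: 397488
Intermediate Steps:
K(b) = b³ (K(b) = b²*b = b³)
c = 7/13 (c = -7*(-1/13) = 7/13 ≈ 0.53846)
m(d, R) = 216 (m(d, R) = 6³ = 216)
z = -1176 (z = 3*((-81 - 1*95) - 1*216) = 3*((-81 - 95) - 216) = 3*(-176 - 216) = 3*(-392) = -1176)
z*(-319 + w(6)) = -1176*(-319 - 19) = -1176*(-338) = 397488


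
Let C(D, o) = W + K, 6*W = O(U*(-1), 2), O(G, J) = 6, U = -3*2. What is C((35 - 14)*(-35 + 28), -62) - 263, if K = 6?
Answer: -256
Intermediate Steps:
U = -6
W = 1 (W = (⅙)*6 = 1)
C(D, o) = 7 (C(D, o) = 1 + 6 = 7)
C((35 - 14)*(-35 + 28), -62) - 263 = 7 - 263 = -256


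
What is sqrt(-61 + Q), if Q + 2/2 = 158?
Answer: 4*sqrt(6) ≈ 9.7980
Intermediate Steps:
Q = 157 (Q = -1 + 158 = 157)
sqrt(-61 + Q) = sqrt(-61 + 157) = sqrt(96) = 4*sqrt(6)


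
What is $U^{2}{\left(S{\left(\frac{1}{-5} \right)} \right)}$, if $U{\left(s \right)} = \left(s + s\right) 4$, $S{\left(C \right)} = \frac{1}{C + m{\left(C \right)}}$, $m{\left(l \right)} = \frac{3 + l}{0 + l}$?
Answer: $\frac{1600}{5041} \approx 0.3174$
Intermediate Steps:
$m{\left(l \right)} = \frac{3 + l}{l}$
$S{\left(C \right)} = \frac{1}{C + \frac{3 + C}{C}}$
$U{\left(s \right)} = 8 s$ ($U{\left(s \right)} = 2 s 4 = 8 s$)
$U^{2}{\left(S{\left(\frac{1}{-5} \right)} \right)} = \left(8 \frac{1}{\left(-5\right) \left(3 + \frac{1}{-5} + \left(\frac{1}{-5}\right)^{2}\right)}\right)^{2} = \left(8 \left(- \frac{1}{5 \left(3 - \frac{1}{5} + \left(- \frac{1}{5}\right)^{2}\right)}\right)\right)^{2} = \left(8 \left(- \frac{1}{5 \left(3 - \frac{1}{5} + \frac{1}{25}\right)}\right)\right)^{2} = \left(8 \left(- \frac{1}{5 \cdot \frac{71}{25}}\right)\right)^{2} = \left(8 \left(\left(- \frac{1}{5}\right) \frac{25}{71}\right)\right)^{2} = \left(8 \left(- \frac{5}{71}\right)\right)^{2} = \left(- \frac{40}{71}\right)^{2} = \frac{1600}{5041}$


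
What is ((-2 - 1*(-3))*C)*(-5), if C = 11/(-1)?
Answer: 55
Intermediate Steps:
C = -11 (C = 11*(-1) = -11)
((-2 - 1*(-3))*C)*(-5) = ((-2 - 1*(-3))*(-11))*(-5) = ((-2 + 3)*(-11))*(-5) = (1*(-11))*(-5) = -11*(-5) = 55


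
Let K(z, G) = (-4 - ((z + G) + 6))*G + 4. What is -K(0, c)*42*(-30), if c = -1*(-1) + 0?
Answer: -8820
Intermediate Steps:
c = 1 (c = 1 + 0 = 1)
K(z, G) = 4 + G*(-10 - G - z) (K(z, G) = (-4 - ((G + z) + 6))*G + 4 = (-4 - (6 + G + z))*G + 4 = (-4 + (-6 - G - z))*G + 4 = (-10 - G - z)*G + 4 = G*(-10 - G - z) + 4 = 4 + G*(-10 - G - z))
-K(0, c)*42*(-30) = -(4 - 1*1**2 - 10*1 - 1*1*0)*42*(-30) = -(4 - 1*1 - 10 + 0)*42*(-30) = -(4 - 1 - 10 + 0)*42*(-30) = -(-7*42)*(-30) = -(-294)*(-30) = -1*8820 = -8820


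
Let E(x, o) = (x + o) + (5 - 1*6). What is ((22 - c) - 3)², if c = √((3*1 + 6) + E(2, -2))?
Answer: 369 - 76*√2 ≈ 261.52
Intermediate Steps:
E(x, o) = -1 + o + x (E(x, o) = (o + x) + (5 - 6) = (o + x) - 1 = -1 + o + x)
c = 2*√2 (c = √((3*1 + 6) + (-1 - 2 + 2)) = √((3 + 6) - 1) = √(9 - 1) = √8 = 2*√2 ≈ 2.8284)
((22 - c) - 3)² = ((22 - 2*√2) - 3)² = (19 - 2*√2)²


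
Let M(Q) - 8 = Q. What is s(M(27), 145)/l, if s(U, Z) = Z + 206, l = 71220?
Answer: 117/23740 ≈ 0.0049284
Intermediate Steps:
M(Q) = 8 + Q
s(U, Z) = 206 + Z
s(M(27), 145)/l = (206 + 145)/71220 = 351*(1/71220) = 117/23740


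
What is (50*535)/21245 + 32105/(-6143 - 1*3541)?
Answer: -84604745/41147316 ≈ -2.0561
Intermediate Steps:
(50*535)/21245 + 32105/(-6143 - 1*3541) = 26750*(1/21245) + 32105/(-6143 - 3541) = 5350/4249 + 32105/(-9684) = 5350/4249 + 32105*(-1/9684) = 5350/4249 - 32105/9684 = -84604745/41147316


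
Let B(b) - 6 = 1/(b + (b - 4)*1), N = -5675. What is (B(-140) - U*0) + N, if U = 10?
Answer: -1609997/284 ≈ -5669.0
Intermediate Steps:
B(b) = 6 + 1/(-4 + 2*b) (B(b) = 6 + 1/(b + (b - 4)*1) = 6 + 1/(b + (-4 + b)*1) = 6 + 1/(b + (-4 + b)) = 6 + 1/(-4 + 2*b))
(B(-140) - U*0) + N = ((-23 + 12*(-140))/(2*(-2 - 140)) - 1*10*0) - 5675 = ((½)*(-23 - 1680)/(-142) - 10*0) - 5675 = ((½)*(-1/142)*(-1703) + 0) - 5675 = (1703/284 + 0) - 5675 = 1703/284 - 5675 = -1609997/284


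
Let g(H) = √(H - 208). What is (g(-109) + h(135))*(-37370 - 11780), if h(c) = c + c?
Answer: -13270500 - 49150*I*√317 ≈ -1.327e+7 - 8.7509e+5*I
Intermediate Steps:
g(H) = √(-208 + H)
h(c) = 2*c
(g(-109) + h(135))*(-37370 - 11780) = (√(-208 - 109) + 2*135)*(-37370 - 11780) = (√(-317) + 270)*(-49150) = (I*√317 + 270)*(-49150) = (270 + I*√317)*(-49150) = -13270500 - 49150*I*√317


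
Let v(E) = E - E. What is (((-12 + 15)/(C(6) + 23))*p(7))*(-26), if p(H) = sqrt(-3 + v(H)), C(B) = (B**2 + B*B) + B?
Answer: -78*I*sqrt(3)/101 ≈ -1.3376*I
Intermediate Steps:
v(E) = 0
C(B) = B + 2*B**2 (C(B) = (B**2 + B**2) + B = 2*B**2 + B = B + 2*B**2)
p(H) = I*sqrt(3) (p(H) = sqrt(-3 + 0) = sqrt(-3) = I*sqrt(3))
(((-12 + 15)/(C(6) + 23))*p(7))*(-26) = (((-12 + 15)/(6*(1 + 2*6) + 23))*(I*sqrt(3)))*(-26) = ((3/(6*(1 + 12) + 23))*(I*sqrt(3)))*(-26) = ((3/(6*13 + 23))*(I*sqrt(3)))*(-26) = ((3/(78 + 23))*(I*sqrt(3)))*(-26) = ((3/101)*(I*sqrt(3)))*(-26) = ((3*(1/101))*(I*sqrt(3)))*(-26) = (3*(I*sqrt(3))/101)*(-26) = (3*I*sqrt(3)/101)*(-26) = -78*I*sqrt(3)/101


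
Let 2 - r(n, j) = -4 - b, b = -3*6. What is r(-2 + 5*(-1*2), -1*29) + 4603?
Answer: 4591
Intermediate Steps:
b = -18
r(n, j) = -12 (r(n, j) = 2 - (-4 - 1*(-18)) = 2 - (-4 + 18) = 2 - 1*14 = 2 - 14 = -12)
r(-2 + 5*(-1*2), -1*29) + 4603 = -12 + 4603 = 4591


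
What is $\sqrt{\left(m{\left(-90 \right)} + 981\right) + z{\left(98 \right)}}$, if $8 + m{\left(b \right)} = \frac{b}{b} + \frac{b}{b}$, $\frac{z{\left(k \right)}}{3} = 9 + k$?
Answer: $36$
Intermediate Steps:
$z{\left(k \right)} = 27 + 3 k$ ($z{\left(k \right)} = 3 \left(9 + k\right) = 27 + 3 k$)
$m{\left(b \right)} = -6$ ($m{\left(b \right)} = -8 + \left(\frac{b}{b} + \frac{b}{b}\right) = -8 + \left(1 + 1\right) = -8 + 2 = -6$)
$\sqrt{\left(m{\left(-90 \right)} + 981\right) + z{\left(98 \right)}} = \sqrt{\left(-6 + 981\right) + \left(27 + 3 \cdot 98\right)} = \sqrt{975 + \left(27 + 294\right)} = \sqrt{975 + 321} = \sqrt{1296} = 36$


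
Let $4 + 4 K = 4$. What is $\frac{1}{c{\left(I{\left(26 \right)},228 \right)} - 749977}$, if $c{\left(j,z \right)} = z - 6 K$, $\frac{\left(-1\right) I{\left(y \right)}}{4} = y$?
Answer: $- \frac{1}{749749} \approx -1.3338 \cdot 10^{-6}$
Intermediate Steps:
$K = 0$ ($K = -1 + \frac{1}{4} \cdot 4 = -1 + 1 = 0$)
$I{\left(y \right)} = - 4 y$
$c{\left(j,z \right)} = z$ ($c{\left(j,z \right)} = z - 0 = z + 0 = z$)
$\frac{1}{c{\left(I{\left(26 \right)},228 \right)} - 749977} = \frac{1}{228 - 749977} = \frac{1}{-749749} = - \frac{1}{749749}$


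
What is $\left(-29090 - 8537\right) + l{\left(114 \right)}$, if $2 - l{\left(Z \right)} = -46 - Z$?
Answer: $-37465$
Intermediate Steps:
$l{\left(Z \right)} = 48 + Z$ ($l{\left(Z \right)} = 2 - \left(-46 - Z\right) = 2 + \left(46 + Z\right) = 48 + Z$)
$\left(-29090 - 8537\right) + l{\left(114 \right)} = \left(-29090 - 8537\right) + \left(48 + 114\right) = -37627 + 162 = -37465$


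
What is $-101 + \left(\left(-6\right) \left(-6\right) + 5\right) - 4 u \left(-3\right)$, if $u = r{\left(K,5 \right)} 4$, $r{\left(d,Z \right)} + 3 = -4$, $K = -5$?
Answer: $-13877$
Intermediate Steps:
$r{\left(d,Z \right)} = -7$ ($r{\left(d,Z \right)} = -3 - 4 = -7$)
$u = -28$ ($u = \left(-7\right) 4 = -28$)
$-101 + \left(\left(-6\right) \left(-6\right) + 5\right) - 4 u \left(-3\right) = -101 + \left(\left(-6\right) \left(-6\right) + 5\right) \left(-4\right) \left(-28\right) \left(-3\right) = -101 + \left(36 + 5\right) 112 \left(-3\right) = -101 + 41 \left(-336\right) = -101 - 13776 = -13877$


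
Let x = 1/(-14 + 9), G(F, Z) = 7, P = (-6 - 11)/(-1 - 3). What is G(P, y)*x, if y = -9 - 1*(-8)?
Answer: -7/5 ≈ -1.4000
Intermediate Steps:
y = -1 (y = -9 + 8 = -1)
P = 17/4 (P = -17/(-4) = -17*(-¼) = 17/4 ≈ 4.2500)
x = -⅕ (x = 1/(-5) = -⅕ ≈ -0.20000)
G(P, y)*x = 7*(-⅕) = -7/5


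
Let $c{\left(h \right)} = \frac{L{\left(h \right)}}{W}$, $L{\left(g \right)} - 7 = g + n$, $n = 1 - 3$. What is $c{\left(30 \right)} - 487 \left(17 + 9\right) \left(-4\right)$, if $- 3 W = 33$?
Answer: $\frac{557093}{11} \approx 50645.0$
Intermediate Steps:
$W = -11$ ($W = \left(- \frac{1}{3}\right) 33 = -11$)
$n = -2$
$L{\left(g \right)} = 5 + g$ ($L{\left(g \right)} = 7 + \left(g - 2\right) = 7 + \left(-2 + g\right) = 5 + g$)
$c{\left(h \right)} = - \frac{5}{11} - \frac{h}{11}$ ($c{\left(h \right)} = \frac{5 + h}{-11} = \left(5 + h\right) \left(- \frac{1}{11}\right) = - \frac{5}{11} - \frac{h}{11}$)
$c{\left(30 \right)} - 487 \left(17 + 9\right) \left(-4\right) = \left(- \frac{5}{11} - \frac{30}{11}\right) - 487 \left(17 + 9\right) \left(-4\right) = \left(- \frac{5}{11} - \frac{30}{11}\right) - 487 \cdot 26 \left(-4\right) = - \frac{35}{11} - -50648 = - \frac{35}{11} + 50648 = \frac{557093}{11}$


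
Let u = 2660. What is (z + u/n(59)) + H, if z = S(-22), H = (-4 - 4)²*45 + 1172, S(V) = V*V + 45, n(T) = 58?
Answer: 134179/29 ≈ 4626.9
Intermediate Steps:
S(V) = 45 + V² (S(V) = V² + 45 = 45 + V²)
H = 4052 (H = (-8)²*45 + 1172 = 64*45 + 1172 = 2880 + 1172 = 4052)
z = 529 (z = 45 + (-22)² = 45 + 484 = 529)
(z + u/n(59)) + H = (529 + 2660/58) + 4052 = (529 + 2660*(1/58)) + 4052 = (529 + 1330/29) + 4052 = 16671/29 + 4052 = 134179/29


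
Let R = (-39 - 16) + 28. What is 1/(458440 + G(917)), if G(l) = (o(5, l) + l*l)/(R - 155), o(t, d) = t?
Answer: 91/41297593 ≈ 2.2035e-6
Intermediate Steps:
R = -27 (R = -55 + 28 = -27)
G(l) = -5/182 - l**2/182 (G(l) = (5 + l*l)/(-27 - 155) = (5 + l**2)/(-182) = (5 + l**2)*(-1/182) = -5/182 - l**2/182)
1/(458440 + G(917)) = 1/(458440 + (-5/182 - 1/182*917**2)) = 1/(458440 + (-5/182 - 1/182*840889)) = 1/(458440 + (-5/182 - 120127/26)) = 1/(458440 - 420447/91) = 1/(41297593/91) = 91/41297593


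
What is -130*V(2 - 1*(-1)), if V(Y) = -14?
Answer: 1820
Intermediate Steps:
-130*V(2 - 1*(-1)) = -130*(-14) = 1820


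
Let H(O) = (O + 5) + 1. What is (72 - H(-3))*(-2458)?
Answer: -169602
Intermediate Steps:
H(O) = 6 + O (H(O) = (5 + O) + 1 = 6 + O)
(72 - H(-3))*(-2458) = (72 - (6 - 3))*(-2458) = (72 - 1*3)*(-2458) = (72 - 3)*(-2458) = 69*(-2458) = -169602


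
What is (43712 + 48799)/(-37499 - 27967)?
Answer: -10279/7274 ≈ -1.4131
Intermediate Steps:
(43712 + 48799)/(-37499 - 27967) = 92511/(-65466) = 92511*(-1/65466) = -10279/7274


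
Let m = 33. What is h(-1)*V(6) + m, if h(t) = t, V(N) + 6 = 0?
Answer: 39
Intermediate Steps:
V(N) = -6 (V(N) = -6 + 0 = -6)
h(-1)*V(6) + m = -1*(-6) + 33 = 6 + 33 = 39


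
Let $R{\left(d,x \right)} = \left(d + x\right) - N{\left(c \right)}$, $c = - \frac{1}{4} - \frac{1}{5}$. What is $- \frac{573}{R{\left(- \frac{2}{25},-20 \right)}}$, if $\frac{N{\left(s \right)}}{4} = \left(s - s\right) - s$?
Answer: $\frac{14325}{547} \approx 26.188$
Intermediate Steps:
$c = - \frac{9}{20}$ ($c = \left(-1\right) \frac{1}{4} - \frac{1}{5} = - \frac{1}{4} - \frac{1}{5} = - \frac{9}{20} \approx -0.45$)
$N{\left(s \right)} = - 4 s$ ($N{\left(s \right)} = 4 \left(\left(s - s\right) - s\right) = 4 \left(0 - s\right) = 4 \left(- s\right) = - 4 s$)
$R{\left(d,x \right)} = - \frac{9}{5} + d + x$ ($R{\left(d,x \right)} = \left(d + x\right) - \left(-4\right) \left(- \frac{9}{20}\right) = \left(d + x\right) - \frac{9}{5} = - \frac{9}{5} + d + x$)
$- \frac{573}{R{\left(- \frac{2}{25},-20 \right)}} = - \frac{573}{- \frac{9}{5} - \frac{2}{25} - 20} = - \frac{573}{- \frac{547}{25}} = \left(-573\right) \left(- \frac{25}{547}\right) = \frac{14325}{547}$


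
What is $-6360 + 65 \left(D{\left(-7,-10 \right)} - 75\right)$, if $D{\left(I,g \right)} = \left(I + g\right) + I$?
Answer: $-12795$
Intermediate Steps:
$D{\left(I,g \right)} = g + 2 I$
$-6360 + 65 \left(D{\left(-7,-10 \right)} - 75\right) = -6360 + 65 \left(\left(-10 + 2 \left(-7\right)\right) - 75\right) = -6360 + 65 \left(\left(-10 - 14\right) - 75\right) = -6360 + 65 \left(-24 - 75\right) = -6360 + 65 \left(-99\right) = -6360 - 6435 = -12795$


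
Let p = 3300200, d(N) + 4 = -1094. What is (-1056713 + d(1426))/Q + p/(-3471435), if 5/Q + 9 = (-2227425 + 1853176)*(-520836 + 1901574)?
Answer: 379506342463394643913447/3471435 ≈ 1.0932e+17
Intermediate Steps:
d(N) = -1098 (d(N) = -4 - 1094 = -1098)
Q = -5/516739815771 (Q = 5/(-9 + (-2227425 + 1853176)*(-520836 + 1901574)) = 5/(-9 - 374249*1380738) = 5/(-9 - 516739815762) = 5/(-516739815771) = 5*(-1/516739815771) = -5/516739815771 ≈ -9.6761e-12)
(-1056713 + d(1426))/Q + p/(-3471435) = (-1056713 - 1098)/(-5/516739815771) + 3300200/(-3471435) = -1057811*(-516739815771/5) + 3300200*(-1/3471435) = 546613061260537281/5 - 660040/694287 = 379506342463394643913447/3471435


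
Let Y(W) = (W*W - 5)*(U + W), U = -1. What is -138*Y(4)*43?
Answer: -195822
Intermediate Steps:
Y(W) = (-1 + W)*(-5 + W²) (Y(W) = (W*W - 5)*(-1 + W) = (W² - 5)*(-1 + W) = (-5 + W²)*(-1 + W) = (-1 + W)*(-5 + W²))
-138*Y(4)*43 = -138*(5 + 4³ - 1*4² - 5*4)*43 = -138*(5 + 64 - 1*16 - 20)*43 = -138*(5 + 64 - 16 - 20)*43 = -138*33*43 = -4554*43 = -195822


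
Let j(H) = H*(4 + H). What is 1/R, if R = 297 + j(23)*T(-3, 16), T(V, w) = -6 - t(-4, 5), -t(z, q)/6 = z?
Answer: -1/18333 ≈ -5.4546e-5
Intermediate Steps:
t(z, q) = -6*z
T(V, w) = -30 (T(V, w) = -6 - (-6)*(-4) = -6 - 1*24 = -6 - 24 = -30)
R = -18333 (R = 297 + (23*(4 + 23))*(-30) = 297 + (23*27)*(-30) = 297 + 621*(-30) = 297 - 18630 = -18333)
1/R = 1/(-18333) = -1/18333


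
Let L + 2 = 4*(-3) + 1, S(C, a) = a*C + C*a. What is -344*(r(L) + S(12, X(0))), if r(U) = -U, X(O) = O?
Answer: -4472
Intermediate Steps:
S(C, a) = 2*C*a (S(C, a) = C*a + C*a = 2*C*a)
L = -13 (L = -2 + (4*(-3) + 1) = -2 + (-12 + 1) = -2 - 11 = -13)
-344*(r(L) + S(12, X(0))) = -344*(-1*(-13) + 2*12*0) = -344*(13 + 0) = -344*13 = -4472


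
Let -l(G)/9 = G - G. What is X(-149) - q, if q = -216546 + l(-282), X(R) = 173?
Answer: 216719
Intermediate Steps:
l(G) = 0 (l(G) = -9*(G - G) = -9*0 = 0)
q = -216546 (q = -216546 + 0 = -216546)
X(-149) - q = 173 - 1*(-216546) = 173 + 216546 = 216719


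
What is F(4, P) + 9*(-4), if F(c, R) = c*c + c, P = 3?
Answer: -16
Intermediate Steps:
F(c, R) = c + c² (F(c, R) = c² + c = c + c²)
F(4, P) + 9*(-4) = 4*(1 + 4) + 9*(-4) = 4*5 - 36 = 20 - 36 = -16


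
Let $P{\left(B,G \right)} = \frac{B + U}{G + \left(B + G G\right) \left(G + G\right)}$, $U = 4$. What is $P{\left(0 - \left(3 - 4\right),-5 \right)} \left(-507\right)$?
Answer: $\frac{507}{53} \approx 9.566$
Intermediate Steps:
$P{\left(B,G \right)} = \frac{4 + B}{G + 2 G \left(B + G^{2}\right)}$ ($P{\left(B,G \right)} = \frac{B + 4}{G + \left(B + G G\right) \left(G + G\right)} = \frac{4 + B}{G + \left(B + G^{2}\right) 2 G} = \frac{4 + B}{G + 2 G \left(B + G^{2}\right)}$)
$P{\left(0 - \left(3 - 4\right),-5 \right)} \left(-507\right) = \frac{4 - \left(3 - 4\right)}{\left(-5\right) \left(1 + 2 \left(0 - \left(3 - 4\right)\right) + 2 \left(-5\right)^{2}\right)} \left(-507\right) = - \frac{4 + \left(0 - \left(3 - 4\right)\right)}{5 \left(1 + 2 \left(0 - \left(3 - 4\right)\right) + 2 \cdot 25\right)} \left(-507\right) = - \frac{4 + \left(0 - -1\right)}{5 \left(1 + 2 \left(0 - -1\right) + 50\right)} \left(-507\right) = - \frac{4 + \left(0 + 1\right)}{5 \left(1 + 2 \left(0 + 1\right) + 50\right)} \left(-507\right) = - \frac{4 + 1}{5 \left(1 + 2 \cdot 1 + 50\right)} \left(-507\right) = \left(- \frac{1}{5}\right) \frac{1}{1 + 2 + 50} \cdot 5 \left(-507\right) = \left(- \frac{1}{5}\right) \frac{1}{53} \cdot 5 \left(-507\right) = \left(- \frac{1}{53}\right) \left(-507\right) = \frac{507}{53}$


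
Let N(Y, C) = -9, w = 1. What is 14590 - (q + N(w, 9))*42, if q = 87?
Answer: 11314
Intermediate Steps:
14590 - (q + N(w, 9))*42 = 14590 - (87 - 9)*42 = 14590 - 78*42 = 14590 - 1*3276 = 14590 - 3276 = 11314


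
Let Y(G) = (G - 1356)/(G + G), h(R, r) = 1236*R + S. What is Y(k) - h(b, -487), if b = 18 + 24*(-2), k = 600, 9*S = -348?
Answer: 11135411/300 ≈ 37118.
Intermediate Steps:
S = -116/3 (S = (⅑)*(-348) = -116/3 ≈ -38.667)
b = -30 (b = 18 - 48 = -30)
h(R, r) = -116/3 + 1236*R (h(R, r) = 1236*R - 116/3 = -116/3 + 1236*R)
Y(G) = (-1356 + G)/(2*G) (Y(G) = (-1356 + G)/((2*G)) = (-1356 + G)*(1/(2*G)) = (-1356 + G)/(2*G))
Y(k) - h(b, -487) = (½)*(-1356 + 600)/600 - (-116/3 + 1236*(-30)) = (½)*(1/600)*(-756) - (-116/3 - 37080) = -63/100 - 1*(-111356/3) = -63/100 + 111356/3 = 11135411/300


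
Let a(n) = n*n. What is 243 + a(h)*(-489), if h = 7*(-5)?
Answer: -598782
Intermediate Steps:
h = -35
a(n) = n²
243 + a(h)*(-489) = 243 + (-35)²*(-489) = 243 + 1225*(-489) = 243 - 599025 = -598782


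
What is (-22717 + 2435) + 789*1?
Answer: -19493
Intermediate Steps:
(-22717 + 2435) + 789*1 = -20282 + 789 = -19493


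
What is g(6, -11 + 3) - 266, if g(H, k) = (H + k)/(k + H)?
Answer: -265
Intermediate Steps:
g(H, k) = 1 (g(H, k) = (H + k)/(H + k) = 1)
g(6, -11 + 3) - 266 = 1 - 266 = -265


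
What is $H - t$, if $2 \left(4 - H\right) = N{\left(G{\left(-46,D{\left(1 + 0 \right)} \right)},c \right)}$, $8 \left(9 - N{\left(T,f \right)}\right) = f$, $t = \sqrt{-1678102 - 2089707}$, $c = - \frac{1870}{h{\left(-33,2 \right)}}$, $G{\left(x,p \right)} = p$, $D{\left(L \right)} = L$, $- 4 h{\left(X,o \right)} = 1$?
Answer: $467 - i \sqrt{3767809} \approx 467.0 - 1941.1 i$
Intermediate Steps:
$h{\left(X,o \right)} = - \frac{1}{4}$ ($h{\left(X,o \right)} = \left(- \frac{1}{4}\right) 1 = - \frac{1}{4}$)
$c = 7480$ ($c = - \frac{1870}{- \frac{1}{4}} = \left(-1870\right) \left(-4\right) = 7480$)
$t = i \sqrt{3767809}$ ($t = \sqrt{-3767809} = i \sqrt{3767809} \approx 1941.1 i$)
$N{\left(T,f \right)} = 9 - \frac{f}{8}$
$H = 467$ ($H = 4 - \frac{9 - 935}{2} = 4 - -463 = 4 + 463 = 467$)
$H - t = 467 - i \sqrt{3767809}$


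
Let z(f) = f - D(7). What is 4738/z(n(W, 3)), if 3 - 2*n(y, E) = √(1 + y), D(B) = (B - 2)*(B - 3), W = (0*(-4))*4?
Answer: -4738/19 ≈ -249.37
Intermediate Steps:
W = 0 (W = 0*4 = 0)
D(B) = (-3 + B)*(-2 + B) (D(B) = (-2 + B)*(-3 + B) = (-3 + B)*(-2 + B))
n(y, E) = 3/2 - √(1 + y)/2
z(f) = -20 + f (z(f) = f - (6 + 7² - 5*7) = f - (6 + 49 - 35) = f - 1*20 = f - 20 = -20 + f)
4738/z(n(W, 3)) = 4738/(-20 + (3/2 - √(1 + 0)/2)) = 4738/(-20 + (3/2 - √1/2)) = 4738/(-20 + (3/2 - ½*1)) = 4738/(-20 + (3/2 - ½)) = 4738/(-20 + 1) = 4738/(-19) = 4738*(-1/19) = -4738/19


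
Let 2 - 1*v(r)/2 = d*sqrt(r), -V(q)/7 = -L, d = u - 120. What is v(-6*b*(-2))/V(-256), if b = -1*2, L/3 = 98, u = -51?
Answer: 2/1029 + 114*I*sqrt(6)/343 ≈ 0.0019436 + 0.81412*I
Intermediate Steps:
L = 294 (L = 3*98 = 294)
b = -2
d = -171 (d = -51 - 120 = -171)
V(q) = 2058 (V(q) = -(-7)*294 = -7*(-294) = 2058)
v(r) = 4 + 342*sqrt(r) (v(r) = 4 - (-342)*sqrt(r) = 4 + 342*sqrt(r))
v(-6*b*(-2))/V(-256) = (4 + 342*sqrt(-6*(-2)*(-2)))/2058 = (4 + 342*sqrt(12*(-2)))*(1/2058) = (4 + 342*sqrt(-24))*(1/2058) = (4 + 342*(2*I*sqrt(6)))*(1/2058) = (4 + 684*I*sqrt(6))*(1/2058) = 2/1029 + 114*I*sqrt(6)/343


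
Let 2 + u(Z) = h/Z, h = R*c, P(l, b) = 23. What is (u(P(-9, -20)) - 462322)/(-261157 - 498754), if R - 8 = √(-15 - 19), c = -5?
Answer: 10633492/17477953 + 5*I*√34/17477953 ≈ 0.60839 + 1.6681e-6*I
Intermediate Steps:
R = 8 + I*√34 (R = 8 + √(-15 - 19) = 8 + √(-34) = 8 + I*√34 ≈ 8.0 + 5.831*I)
h = -40 - 5*I*√34 (h = (8 + I*√34)*(-5) = -40 - 5*I*√34 ≈ -40.0 - 29.155*I)
u(Z) = -2 + (-40 - 5*I*√34)/Z
(u(P(-9, -20)) - 462322)/(-261157 - 498754) = ((-40 - 2*23 - 5*I*√34)/23 - 462322)/(-261157 - 498754) = ((-40 - 46 - 5*I*√34)/23 - 462322)/(-759911) = ((-86 - 5*I*√34)/23 - 462322)*(-1/759911) = ((-86/23 - 5*I*√34/23) - 462322)*(-1/759911) = (-10633492/23 - 5*I*√34/23)*(-1/759911) = 10633492/17477953 + 5*I*√34/17477953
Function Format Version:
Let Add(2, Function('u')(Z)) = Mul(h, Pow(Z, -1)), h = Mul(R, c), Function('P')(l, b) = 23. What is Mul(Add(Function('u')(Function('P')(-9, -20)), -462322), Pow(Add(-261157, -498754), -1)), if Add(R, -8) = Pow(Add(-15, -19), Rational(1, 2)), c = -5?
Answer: Add(Rational(10633492, 17477953), Mul(Rational(5, 17477953), I, Pow(34, Rational(1, 2)))) ≈ Add(0.60839, Mul(1.6681e-6, I))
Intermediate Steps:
R = Add(8, Mul(I, Pow(34, Rational(1, 2)))) (R = Add(8, Pow(Add(-15, -19), Rational(1, 2))) = Add(8, Pow(-34, Rational(1, 2))) = Add(8, Mul(I, Pow(34, Rational(1, 2)))) ≈ Add(8.0000, Mul(5.8310, I)))
h = Add(-40, Mul(-5, I, Pow(34, Rational(1, 2)))) (h = Mul(Add(8, Mul(I, Pow(34, Rational(1, 2)))), -5) = Add(-40, Mul(-5, I, Pow(34, Rational(1, 2)))) ≈ Add(-40.000, Mul(-29.155, I)))
Function('u')(Z) = Add(-2, Mul(Pow(Z, -1), Add(-40, Mul(-5, I, Pow(34, Rational(1, 2)))))) (Function('u')(Z) = Add(-2, Mul(Add(-40, Mul(-5, I, Pow(34, Rational(1, 2)))), Pow(Z, -1))) = Add(-2, Mul(Pow(Z, -1), Add(-40, Mul(-5, I, Pow(34, Rational(1, 2)))))))
Mul(Add(Function('u')(Function('P')(-9, -20)), -462322), Pow(Add(-261157, -498754), -1)) = Mul(Add(Mul(Pow(23, -1), Add(-40, Mul(-2, 23), Mul(-5, I, Pow(34, Rational(1, 2))))), -462322), Pow(Add(-261157, -498754), -1)) = Mul(Add(Mul(Rational(1, 23), Add(-40, -46, Mul(-5, I, Pow(34, Rational(1, 2))))), -462322), Pow(-759911, -1)) = Mul(Add(Mul(Rational(1, 23), Add(-86, Mul(-5, I, Pow(34, Rational(1, 2))))), -462322), Rational(-1, 759911)) = Mul(Add(Add(Rational(-86, 23), Mul(Rational(-5, 23), I, Pow(34, Rational(1, 2)))), -462322), Rational(-1, 759911)) = Mul(Add(Rational(-10633492, 23), Mul(Rational(-5, 23), I, Pow(34, Rational(1, 2)))), Rational(-1, 759911)) = Add(Rational(10633492, 17477953), Mul(Rational(5, 17477953), I, Pow(34, Rational(1, 2))))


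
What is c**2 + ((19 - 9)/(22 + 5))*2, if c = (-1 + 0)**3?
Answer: 47/27 ≈ 1.7407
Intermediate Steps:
c = -1 (c = (-1)**3 = -1)
c**2 + ((19 - 9)/(22 + 5))*2 = (-1)**2 + ((19 - 9)/(22 + 5))*2 = 1 + (10/27)*2 = 1 + 20/27 = 47/27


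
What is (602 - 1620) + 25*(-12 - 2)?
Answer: -1368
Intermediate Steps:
(602 - 1620) + 25*(-12 - 2) = -1018 + 25*(-14) = -1018 - 350 = -1368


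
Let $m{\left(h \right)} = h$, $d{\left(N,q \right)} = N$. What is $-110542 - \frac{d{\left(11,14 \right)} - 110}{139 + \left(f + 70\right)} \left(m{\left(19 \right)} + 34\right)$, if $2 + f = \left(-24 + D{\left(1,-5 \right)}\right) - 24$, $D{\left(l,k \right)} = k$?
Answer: $- \frac{1547111}{14} \approx -1.1051 \cdot 10^{5}$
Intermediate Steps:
$f = -55$ ($f = -2 - 53 = -55$)
$-110542 - \frac{d{\left(11,14 \right)} - 110}{139 + \left(f + 70\right)} \left(m{\left(19 \right)} + 34\right) = -110542 - \frac{11 - 110}{139 + \left(-55 + 70\right)} \left(19 + 34\right) = -110542 - - \frac{99}{139 + 15} \cdot 53 = -110542 - - \frac{99}{154} \cdot 53 = -110542 - \left(-99\right) \frac{1}{154} \cdot 53 = -110542 - \left(- \frac{9}{14}\right) 53 = -110542 - - \frac{477}{14} = -110542 + \frac{477}{14} = - \frac{1547111}{14}$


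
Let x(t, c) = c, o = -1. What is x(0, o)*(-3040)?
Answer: 3040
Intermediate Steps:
x(0, o)*(-3040) = -1*(-3040) = 3040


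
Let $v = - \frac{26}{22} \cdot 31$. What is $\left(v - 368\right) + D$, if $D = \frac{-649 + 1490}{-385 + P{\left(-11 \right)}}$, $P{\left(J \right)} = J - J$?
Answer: $- \frac{156626}{385} \approx -406.82$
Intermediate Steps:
$v = - \frac{403}{11}$ ($v = \left(-26\right) \frac{1}{22} \cdot 31 = \left(- \frac{13}{11}\right) 31 = - \frac{403}{11} \approx -36.636$)
$P{\left(J \right)} = 0$
$D = - \frac{841}{385}$ ($D = \frac{-649 + 1490}{-385 + 0} = \frac{841}{-385} = 841 \left(- \frac{1}{385}\right) = - \frac{841}{385} \approx -2.1844$)
$\left(v - 368\right) + D = \left(- \frac{403}{11} - 368\right) - \frac{841}{385} = - \frac{4451}{11} - \frac{841}{385} = - \frac{156626}{385}$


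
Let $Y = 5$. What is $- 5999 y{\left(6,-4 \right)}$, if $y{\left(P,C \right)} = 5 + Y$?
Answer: $-59990$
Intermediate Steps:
$y{\left(P,C \right)} = 10$ ($y{\left(P,C \right)} = 5 + 5 = 10$)
$- 5999 y{\left(6,-4 \right)} = \left(-5999\right) 10 = -59990$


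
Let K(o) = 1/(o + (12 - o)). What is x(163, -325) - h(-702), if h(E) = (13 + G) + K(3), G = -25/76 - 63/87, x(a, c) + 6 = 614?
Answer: 985138/1653 ≈ 595.97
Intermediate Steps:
x(a, c) = 608 (x(a, c) = -6 + 614 = 608)
K(o) = 1/12
G = -2321/2204 (G = -25*1/76 - 63*1/87 = -25/76 - 21/29 = -2321/2204 ≈ -1.0531)
h(E) = 19886/1653 (h(E) = (13 - 2321/2204) + 1/12 = 26331/2204 + 1/12 = 19886/1653)
x(163, -325) - h(-702) = 608 - 1*19886/1653 = 608 - 19886/1653 = 985138/1653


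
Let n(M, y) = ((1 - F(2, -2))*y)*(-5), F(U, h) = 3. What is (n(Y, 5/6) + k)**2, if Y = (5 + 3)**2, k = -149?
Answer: 178084/9 ≈ 19787.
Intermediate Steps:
Y = 64 (Y = 8**2 = 64)
n(M, y) = 10*y (n(M, y) = ((1 - 1*3)*y)*(-5) = ((1 - 3)*y)*(-5) = -2*y*(-5) = 10*y)
(n(Y, 5/6) + k)**2 = (10*(5/6) - 149)**2 = (25/3 - 149)**2 = (-422/3)**2 = 178084/9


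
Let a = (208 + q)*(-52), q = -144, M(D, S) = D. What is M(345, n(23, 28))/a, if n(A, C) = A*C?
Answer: -345/3328 ≈ -0.10367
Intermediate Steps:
a = -3328 (a = (208 - 144)*(-52) = 64*(-52) = -3328)
M(345, n(23, 28))/a = 345/(-3328) = 345*(-1/3328) = -345/3328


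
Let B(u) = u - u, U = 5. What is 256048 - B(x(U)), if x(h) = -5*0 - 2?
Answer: 256048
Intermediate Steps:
x(h) = -2 (x(h) = 0 - 2 = -2)
B(u) = 0
256048 - B(x(U)) = 256048 - 1*0 = 256048 + 0 = 256048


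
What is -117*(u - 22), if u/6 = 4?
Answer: -234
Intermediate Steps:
u = 24 (u = 6*4 = 24)
-117*(u - 22) = -117*(24 - 22) = -117*2 = -234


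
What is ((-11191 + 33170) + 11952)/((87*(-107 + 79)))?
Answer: -33931/2436 ≈ -13.929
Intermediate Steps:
((-11191 + 33170) + 11952)/((87*(-107 + 79))) = (21979 + 11952)/((87*(-28))) = 33931/(-2436) = 33931*(-1/2436) = -33931/2436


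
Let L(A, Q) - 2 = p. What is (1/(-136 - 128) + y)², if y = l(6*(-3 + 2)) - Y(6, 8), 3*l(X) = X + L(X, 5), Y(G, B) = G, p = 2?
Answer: 344569/7744 ≈ 44.495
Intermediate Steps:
L(A, Q) = 4 (L(A, Q) = 2 + 2 = 4)
l(X) = 4/3 + X/3 (l(X) = (X + 4)/3 = (4 + X)/3 = 4/3 + X/3)
y = -20/3 (y = (4/3 + (6*(-3 + 2))/3) - 1*6 = (4/3 + (6*(-1))/3) - 6 = (4/3 + (⅓)*(-6)) - 6 = (4/3 - 2) - 6 = -⅔ - 6 = -20/3 ≈ -6.6667)
(1/(-136 - 128) + y)² = (1/(-136 - 128) - 20/3)² = (1/(-264) - 20/3)² = (-1/264 - 20/3)² = (-587/88)² = 344569/7744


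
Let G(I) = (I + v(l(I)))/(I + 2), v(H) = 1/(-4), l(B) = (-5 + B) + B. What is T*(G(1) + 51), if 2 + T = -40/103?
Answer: -25215/206 ≈ -122.40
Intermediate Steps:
T = -246/103 (T = -2 - 40/103 = -246/103 ≈ -2.3883)
l(B) = -5 + 2*B
v(H) = -¼
G(I) = (-¼ + I)/(2 + I) (G(I) = (I - ¼)/(I + 2) = (-¼ + I)/(2 + I))
T*(G(1) + 51) = -246*((-¼ + 1)/(2 + 1) + 51)/103 = -246*((¾)/3 + 51)/103 = -246*((⅓)*(¾) + 51)/103 = -246*(¼ + 51)/103 = -246/103*205/4 = -25215/206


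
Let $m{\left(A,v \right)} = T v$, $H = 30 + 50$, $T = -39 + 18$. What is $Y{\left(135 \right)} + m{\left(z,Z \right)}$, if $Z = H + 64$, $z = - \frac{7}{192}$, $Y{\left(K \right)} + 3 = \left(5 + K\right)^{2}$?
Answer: $16573$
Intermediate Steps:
$Y{\left(K \right)} = -3 + \left(5 + K\right)^{2}$
$z = - \frac{7}{192}$ ($z = \left(-7\right) \frac{1}{192} = - \frac{7}{192} \approx -0.036458$)
$T = -21$
$H = 80$
$Z = 144$ ($Z = 80 + 64 = 144$)
$m{\left(A,v \right)} = - 21 v$
$Y{\left(135 \right)} + m{\left(z,Z \right)} = \left(-3 + \left(5 + 135\right)^{2}\right) - 3024 = \left(-3 + 140^{2}\right) - 3024 = \left(-3 + 19600\right) - 3024 = 19597 - 3024 = 16573$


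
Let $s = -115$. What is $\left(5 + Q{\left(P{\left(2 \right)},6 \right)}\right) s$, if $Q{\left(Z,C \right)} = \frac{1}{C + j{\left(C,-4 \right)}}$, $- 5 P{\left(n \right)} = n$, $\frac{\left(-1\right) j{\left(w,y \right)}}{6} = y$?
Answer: $- \frac{3473}{6} \approx -578.83$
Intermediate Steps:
$j{\left(w,y \right)} = - 6 y$
$P{\left(n \right)} = - \frac{n}{5}$
$Q{\left(Z,C \right)} = \frac{1}{24 + C}$ ($Q{\left(Z,C \right)} = \frac{1}{C - -24} = \frac{1}{C + 24} = \frac{1}{24 + C}$)
$\left(5 + Q{\left(P{\left(2 \right)},6 \right)}\right) s = \left(5 + \frac{1}{24 + 6}\right) \left(-115\right) = \left(5 + \frac{1}{30}\right) \left(-115\right) = \frac{151}{30} \left(-115\right) = - \frac{3473}{6}$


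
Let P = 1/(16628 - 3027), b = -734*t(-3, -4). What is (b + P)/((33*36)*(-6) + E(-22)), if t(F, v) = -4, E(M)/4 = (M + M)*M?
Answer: -39932537/44284856 ≈ -0.90172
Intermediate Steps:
E(M) = 8*M² (E(M) = 4*((M + M)*M) = 4*((2*M)*M) = 4*(2*M²) = 8*M²)
b = 2936 (b = -734*(-4) = 2936)
P = 1/13601 ≈ 7.3524e-5
(b + P)/((33*36)*(-6) + E(-22)) = (2936 + 1/13601)/((33*36)*(-6) + 8*(-22)²) = 39932537/(13601*(1188*(-6) + 8*484)) = 39932537/(13601*(-7128 + 3872)) = (39932537/13601)/(-3256) = (39932537/13601)*(-1/3256) = -39932537/44284856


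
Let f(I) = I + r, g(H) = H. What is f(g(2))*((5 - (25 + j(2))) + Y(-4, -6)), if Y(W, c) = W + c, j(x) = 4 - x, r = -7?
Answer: 160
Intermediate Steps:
f(I) = -7 + I (f(I) = I - 7 = -7 + I)
f(g(2))*((5 - (25 + j(2))) + Y(-4, -6)) = (-7 + 2)*((5 - (25 + (4 - 1*2))) + (-4 - 6)) = -5*((5 - (25 + (4 - 2))) - 10) = -5*((5 - (25 + 2)) - 10) = -5*((5 - 1*27) - 10) = -5*((5 - 27) - 10) = -5*(-22 - 10) = -5*(-32) = 160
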